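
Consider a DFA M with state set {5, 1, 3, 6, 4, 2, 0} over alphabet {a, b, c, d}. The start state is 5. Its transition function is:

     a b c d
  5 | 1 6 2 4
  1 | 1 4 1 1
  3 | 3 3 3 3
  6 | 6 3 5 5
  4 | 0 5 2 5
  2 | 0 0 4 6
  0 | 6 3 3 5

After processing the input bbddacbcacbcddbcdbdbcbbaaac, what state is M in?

3

Trace: 5 -b-> 6 -b-> 3 -d-> 3 -d-> 3 -a-> 3 -c-> 3 -b-> 3 -c-> 3 -a-> 3 -c-> 3 -b-> 3 -c-> 3 -d-> 3 -d-> 3 -b-> 3 -c-> 3 -d-> 3 -b-> 3 -d-> 3 -b-> 3 -c-> 3 -b-> 3 -b-> 3 -a-> 3 -a-> 3 -a-> 3 -c-> 3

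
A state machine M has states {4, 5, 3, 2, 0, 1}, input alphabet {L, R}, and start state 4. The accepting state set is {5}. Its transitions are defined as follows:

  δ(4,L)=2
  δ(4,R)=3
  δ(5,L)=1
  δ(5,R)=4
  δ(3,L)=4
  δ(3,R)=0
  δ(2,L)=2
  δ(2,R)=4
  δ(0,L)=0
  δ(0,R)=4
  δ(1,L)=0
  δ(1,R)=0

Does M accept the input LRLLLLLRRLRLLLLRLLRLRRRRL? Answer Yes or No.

No

Trace: 4 -L-> 2 -R-> 4 -L-> 2 -L-> 2 -L-> 2 -L-> 2 -L-> 2 -R-> 4 -R-> 3 -L-> 4 -R-> 3 -L-> 4 -L-> 2 -L-> 2 -L-> 2 -R-> 4 -L-> 2 -L-> 2 -R-> 4 -L-> 2 -R-> 4 -R-> 3 -R-> 0 -R-> 4 -L-> 2
End state 2 is not accepting.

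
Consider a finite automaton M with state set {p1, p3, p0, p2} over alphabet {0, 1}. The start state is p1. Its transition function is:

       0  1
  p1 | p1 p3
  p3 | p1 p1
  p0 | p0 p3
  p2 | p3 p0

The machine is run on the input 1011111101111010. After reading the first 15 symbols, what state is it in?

p3

Trace: p1 -1-> p3 -0-> p1 -1-> p3 -1-> p1 -1-> p3 -1-> p1 -1-> p3 -1-> p1 -0-> p1 -1-> p3 -1-> p1 -1-> p3 -1-> p1 -0-> p1 -1-> p3
After 15 symbols: p3.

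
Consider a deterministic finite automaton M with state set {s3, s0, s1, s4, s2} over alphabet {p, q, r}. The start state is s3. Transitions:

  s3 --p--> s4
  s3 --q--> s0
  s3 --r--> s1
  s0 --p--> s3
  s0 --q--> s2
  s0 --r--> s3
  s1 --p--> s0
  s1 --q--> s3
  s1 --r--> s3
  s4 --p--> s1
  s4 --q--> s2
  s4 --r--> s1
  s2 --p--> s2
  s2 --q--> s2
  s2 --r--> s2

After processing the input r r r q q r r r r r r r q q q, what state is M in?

s3 → s1 → s3 → s1 → s3 → s0 → s3 → s1 → s3 → s1 → s3 → s1 → s3 → s0 → s2 → s2

s2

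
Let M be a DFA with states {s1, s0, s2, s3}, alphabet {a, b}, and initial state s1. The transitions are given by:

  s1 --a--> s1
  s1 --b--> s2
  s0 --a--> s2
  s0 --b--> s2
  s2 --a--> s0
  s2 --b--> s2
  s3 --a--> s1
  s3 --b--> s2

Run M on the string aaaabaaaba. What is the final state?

s1 → s1 → s1 → s1 → s1 → s2 → s0 → s2 → s0 → s2 → s0

s0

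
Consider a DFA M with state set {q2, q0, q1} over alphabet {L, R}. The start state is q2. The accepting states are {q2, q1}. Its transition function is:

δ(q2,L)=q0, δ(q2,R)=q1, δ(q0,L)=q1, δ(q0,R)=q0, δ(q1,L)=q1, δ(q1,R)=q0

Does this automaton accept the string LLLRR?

No

start at q2
read 'L': q2 → q0
read 'L': q0 → q1
read 'L': q1 → q1
read 'R': q1 → q0
read 'R': q0 → q0
End state q0 is not accepting.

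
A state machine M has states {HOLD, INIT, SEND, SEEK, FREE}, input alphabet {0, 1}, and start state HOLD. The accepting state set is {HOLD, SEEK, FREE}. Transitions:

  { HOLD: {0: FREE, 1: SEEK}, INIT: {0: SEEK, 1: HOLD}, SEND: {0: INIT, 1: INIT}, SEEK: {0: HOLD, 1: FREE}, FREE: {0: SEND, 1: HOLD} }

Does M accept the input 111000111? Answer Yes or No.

start at HOLD
read '1': HOLD → SEEK
read '1': SEEK → FREE
read '1': FREE → HOLD
read '0': HOLD → FREE
read '0': FREE → SEND
read '0': SEND → INIT
read '1': INIT → HOLD
read '1': HOLD → SEEK
read '1': SEEK → FREE
End state FREE is accepting.

Yes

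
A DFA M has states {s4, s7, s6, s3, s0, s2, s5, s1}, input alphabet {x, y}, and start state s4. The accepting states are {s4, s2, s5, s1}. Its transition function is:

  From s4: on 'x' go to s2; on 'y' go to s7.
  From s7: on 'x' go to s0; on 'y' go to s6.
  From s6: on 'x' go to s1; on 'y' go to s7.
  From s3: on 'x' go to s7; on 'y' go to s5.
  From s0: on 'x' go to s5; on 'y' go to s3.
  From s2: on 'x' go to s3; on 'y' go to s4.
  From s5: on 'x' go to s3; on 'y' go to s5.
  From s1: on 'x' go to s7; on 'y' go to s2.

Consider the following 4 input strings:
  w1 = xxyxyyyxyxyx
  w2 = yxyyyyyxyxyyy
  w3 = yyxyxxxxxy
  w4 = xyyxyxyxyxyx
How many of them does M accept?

2

w1:
  start at s4
  read 'x': s4 → s2
  read 'x': s2 → s3
  read 'y': s3 → s5
  read 'x': s5 → s3
  read 'y': s3 → s5
  read 'y': s5 → s5
  read 'y': s5 → s5
  read 'x': s5 → s3
  read 'y': s3 → s5
  read 'x': s5 → s3
  read 'y': s3 → s5
  read 'x': s5 → s3
  end s3, rejected
w2:
  start at s4
  read 'y': s4 → s7
  read 'x': s7 → s0
  read 'y': s0 → s3
  read 'y': s3 → s5
  read 'y': s5 → s5
  read 'y': s5 → s5
  read 'y': s5 → s5
  read 'x': s5 → s3
  read 'y': s3 → s5
  read 'x': s5 → s3
  read 'y': s3 → s5
  read 'y': s5 → s5
  read 'y': s5 → s5
  end s5, accepted
w3:
  start at s4
  read 'y': s4 → s7
  read 'y': s7 → s6
  read 'x': s6 → s1
  read 'y': s1 → s2
  read 'x': s2 → s3
  read 'x': s3 → s7
  read 'x': s7 → s0
  read 'x': s0 → s5
  read 'x': s5 → s3
  read 'y': s3 → s5
  end s5, accepted
w4:
  start at s4
  read 'x': s4 → s2
  read 'y': s2 → s4
  read 'y': s4 → s7
  read 'x': s7 → s0
  read 'y': s0 → s3
  read 'x': s3 → s7
  read 'y': s7 → s6
  read 'x': s6 → s1
  read 'y': s1 → s2
  read 'x': s2 → s3
  read 'y': s3 → s5
  read 'x': s5 → s3
  end s3, rejected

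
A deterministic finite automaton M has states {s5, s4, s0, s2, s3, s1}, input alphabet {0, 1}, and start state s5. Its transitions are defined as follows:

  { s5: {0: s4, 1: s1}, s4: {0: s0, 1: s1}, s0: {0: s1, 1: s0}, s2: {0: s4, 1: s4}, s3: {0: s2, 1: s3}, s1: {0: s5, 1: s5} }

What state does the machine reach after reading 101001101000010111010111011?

s5

Trace: s5 -1-> s1 -0-> s5 -1-> s1 -0-> s5 -0-> s4 -1-> s1 -1-> s5 -0-> s4 -1-> s1 -0-> s5 -0-> s4 -0-> s0 -0-> s1 -1-> s5 -0-> s4 -1-> s1 -1-> s5 -1-> s1 -0-> s5 -1-> s1 -0-> s5 -1-> s1 -1-> s5 -1-> s1 -0-> s5 -1-> s1 -1-> s5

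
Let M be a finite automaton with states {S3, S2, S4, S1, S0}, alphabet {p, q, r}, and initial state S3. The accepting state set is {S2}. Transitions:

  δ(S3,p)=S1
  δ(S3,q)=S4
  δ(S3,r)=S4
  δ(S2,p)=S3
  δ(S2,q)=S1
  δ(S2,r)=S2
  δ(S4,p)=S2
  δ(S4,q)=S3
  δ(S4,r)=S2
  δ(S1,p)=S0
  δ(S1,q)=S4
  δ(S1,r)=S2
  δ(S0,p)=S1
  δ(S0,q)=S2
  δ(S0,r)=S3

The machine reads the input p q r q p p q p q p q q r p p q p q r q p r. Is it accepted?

start at S3
read 'p': S3 → S1
read 'q': S1 → S4
read 'r': S4 → S2
read 'q': S2 → S1
read 'p': S1 → S0
read 'p': S0 → S1
read 'q': S1 → S4
read 'p': S4 → S2
read 'q': S2 → S1
read 'p': S1 → S0
read 'q': S0 → S2
read 'q': S2 → S1
read 'r': S1 → S2
read 'p': S2 → S3
read 'p': S3 → S1
read 'q': S1 → S4
read 'p': S4 → S2
read 'q': S2 → S1
read 'r': S1 → S2
read 'q': S2 → S1
read 'p': S1 → S0
read 'r': S0 → S3
End state S3 is not accepting.

No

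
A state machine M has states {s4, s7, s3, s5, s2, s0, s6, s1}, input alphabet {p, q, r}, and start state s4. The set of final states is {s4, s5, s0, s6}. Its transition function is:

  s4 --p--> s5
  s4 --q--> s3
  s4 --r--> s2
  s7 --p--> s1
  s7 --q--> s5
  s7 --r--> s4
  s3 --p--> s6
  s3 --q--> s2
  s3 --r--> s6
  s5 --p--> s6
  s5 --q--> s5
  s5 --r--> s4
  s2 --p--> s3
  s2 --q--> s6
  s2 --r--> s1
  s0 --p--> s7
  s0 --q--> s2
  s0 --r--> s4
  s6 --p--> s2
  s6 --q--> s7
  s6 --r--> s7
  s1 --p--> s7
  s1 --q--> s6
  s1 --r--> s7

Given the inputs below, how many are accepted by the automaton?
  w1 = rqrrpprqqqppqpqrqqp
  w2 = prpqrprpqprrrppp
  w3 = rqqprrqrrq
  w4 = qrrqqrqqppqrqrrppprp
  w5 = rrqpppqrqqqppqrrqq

w1:
  start at s4
  read 'r': s4 → s2
  read 'q': s2 → s6
  read 'r': s6 → s7
  read 'r': s7 → s4
  read 'p': s4 → s5
  read 'p': s5 → s6
  read 'r': s6 → s7
  read 'q': s7 → s5
  read 'q': s5 → s5
  read 'q': s5 → s5
  read 'p': s5 → s6
  read 'p': s6 → s2
  read 'q': s2 → s6
  read 'p': s6 → s2
  read 'q': s2 → s6
  read 'r': s6 → s7
  read 'q': s7 → s5
  read 'q': s5 → s5
  read 'p': s5 → s6
  end s6, accepted
w2:
  start at s4
  read 'p': s4 → s5
  read 'r': s5 → s4
  read 'p': s4 → s5
  read 'q': s5 → s5
  read 'r': s5 → s4
  read 'p': s4 → s5
  read 'r': s5 → s4
  read 'p': s4 → s5
  read 'q': s5 → s5
  read 'p': s5 → s6
  read 'r': s6 → s7
  read 'r': s7 → s4
  read 'r': s4 → s2
  read 'p': s2 → s3
  read 'p': s3 → s6
  read 'p': s6 → s2
  end s2, rejected
w3:
  start at s4
  read 'r': s4 → s2
  read 'q': s2 → s6
  read 'q': s6 → s7
  read 'p': s7 → s1
  read 'r': s1 → s7
  read 'r': s7 → s4
  read 'q': s4 → s3
  read 'r': s3 → s6
  read 'r': s6 → s7
  read 'q': s7 → s5
  end s5, accepted
w4:
  start at s4
  read 'q': s4 → s3
  read 'r': s3 → s6
  read 'r': s6 → s7
  read 'q': s7 → s5
  read 'q': s5 → s5
  read 'r': s5 → s4
  read 'q': s4 → s3
  read 'q': s3 → s2
  read 'p': s2 → s3
  read 'p': s3 → s6
  read 'q': s6 → s7
  read 'r': s7 → s4
  read 'q': s4 → s3
  read 'r': s3 → s6
  read 'r': s6 → s7
  read 'p': s7 → s1
  read 'p': s1 → s7
  read 'p': s7 → s1
  read 'r': s1 → s7
  read 'p': s7 → s1
  end s1, rejected
w5:
  start at s4
  read 'r': s4 → s2
  read 'r': s2 → s1
  read 'q': s1 → s6
  read 'p': s6 → s2
  read 'p': s2 → s3
  read 'p': s3 → s6
  read 'q': s6 → s7
  read 'r': s7 → s4
  read 'q': s4 → s3
  read 'q': s3 → s2
  read 'q': s2 → s6
  read 'p': s6 → s2
  read 'p': s2 → s3
  read 'q': s3 → s2
  read 'r': s2 → s1
  read 'r': s1 → s7
  read 'q': s7 → s5
  read 'q': s5 → s5
  end s5, accepted

3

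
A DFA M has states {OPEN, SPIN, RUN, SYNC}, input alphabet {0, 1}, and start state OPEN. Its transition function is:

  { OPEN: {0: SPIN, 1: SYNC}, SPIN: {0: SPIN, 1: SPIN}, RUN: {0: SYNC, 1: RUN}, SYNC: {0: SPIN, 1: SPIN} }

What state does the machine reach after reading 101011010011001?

SPIN

OPEN → SYNC → SPIN → SPIN → SPIN → SPIN → SPIN → SPIN → SPIN → SPIN → SPIN → SPIN → SPIN → SPIN → SPIN → SPIN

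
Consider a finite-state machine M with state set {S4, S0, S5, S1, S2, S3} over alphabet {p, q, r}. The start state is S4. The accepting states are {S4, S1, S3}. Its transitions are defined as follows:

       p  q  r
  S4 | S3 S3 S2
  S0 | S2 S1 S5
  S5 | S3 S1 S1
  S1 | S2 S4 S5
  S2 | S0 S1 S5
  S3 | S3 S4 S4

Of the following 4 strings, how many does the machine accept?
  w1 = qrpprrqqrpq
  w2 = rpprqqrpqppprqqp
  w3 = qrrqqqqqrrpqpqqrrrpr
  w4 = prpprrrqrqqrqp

2

w1: S4 → S3 → S4 → S3 → S3 → S4 → S2 → S1 → S4 → S2 → S0 → S1  → end S1, accepted
w2: S4 → S2 → S0 → S2 → S5 → S1 → S4 → S2 → S0 → S1 → S2 → S0 → S2 → S5 → S1 → S4 → S3  → end S3, accepted
w3: S4 → S3 → S4 → S2 → S1 → S4 → S3 → S4 → S3 → S4 → S2 → S0 → S1 → S2 → S1 → S4 → S2 → S5 → S1 → S2 → S5  → end S5, rejected
w4: S4 → S3 → S4 → S3 → S3 → S4 → S2 → S5 → S1 → S5 → S1 → S4 → S2 → S1 → S2  → end S2, rejected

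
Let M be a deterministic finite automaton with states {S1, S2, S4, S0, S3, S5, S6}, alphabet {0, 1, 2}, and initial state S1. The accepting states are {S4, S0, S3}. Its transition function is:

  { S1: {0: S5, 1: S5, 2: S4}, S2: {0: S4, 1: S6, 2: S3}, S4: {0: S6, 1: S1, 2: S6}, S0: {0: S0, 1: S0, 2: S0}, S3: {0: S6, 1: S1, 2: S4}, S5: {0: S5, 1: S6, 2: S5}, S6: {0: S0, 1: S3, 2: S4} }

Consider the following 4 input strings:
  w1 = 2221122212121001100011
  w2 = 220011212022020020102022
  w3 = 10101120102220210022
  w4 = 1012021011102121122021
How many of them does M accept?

3

w1:
  start at S1
  read '2': S1 → S4
  read '2': S4 → S6
  read '2': S6 → S4
  read '1': S4 → S1
  read '1': S1 → S5
  read '2': S5 → S5
  read '2': S5 → S5
  read '2': S5 → S5
  read '1': S5 → S6
  read '2': S6 → S4
  read '1': S4 → S1
  read '2': S1 → S4
  read '1': S4 → S1
  read '0': S1 → S5
  read '0': S5 → S5
  read '1': S5 → S6
  read '1': S6 → S3
  read '0': S3 → S6
  read '0': S6 → S0
  read '0': S0 → S0
  read '1': S0 → S0
  read '1': S0 → S0
  end S0, accepted
w2:
  start at S1
  read '2': S1 → S4
  read '2': S4 → S6
  read '0': S6 → S0
  read '0': S0 → S0
  read '1': S0 → S0
  read '1': S0 → S0
  read '2': S0 → S0
  read '1': S0 → S0
  read '2': S0 → S0
  read '0': S0 → S0
  read '2': S0 → S0
  read '2': S0 → S0
  read '0': S0 → S0
  read '2': S0 → S0
  read '0': S0 → S0
  read '0': S0 → S0
  read '2': S0 → S0
  read '0': S0 → S0
  read '1': S0 → S0
  read '0': S0 → S0
  read '2': S0 → S0
  read '0': S0 → S0
  read '2': S0 → S0
  read '2': S0 → S0
  end S0, accepted
w3:
  start at S1
  read '1': S1 → S5
  read '0': S5 → S5
  read '1': S5 → S6
  read '0': S6 → S0
  read '1': S0 → S0
  read '1': S0 → S0
  read '2': S0 → S0
  read '0': S0 → S0
  read '1': S0 → S0
  read '0': S0 → S0
  read '2': S0 → S0
  read '2': S0 → S0
  read '2': S0 → S0
  read '0': S0 → S0
  read '2': S0 → S0
  read '1': S0 → S0
  read '0': S0 → S0
  read '0': S0 → S0
  read '2': S0 → S0
  read '2': S0 → S0
  end S0, accepted
w4:
  start at S1
  read '1': S1 → S5
  read '0': S5 → S5
  read '1': S5 → S6
  read '2': S6 → S4
  read '0': S4 → S6
  read '2': S6 → S4
  read '1': S4 → S1
  read '0': S1 → S5
  read '1': S5 → S6
  read '1': S6 → S3
  read '1': S3 → S1
  read '0': S1 → S5
  read '2': S5 → S5
  read '1': S5 → S6
  read '2': S6 → S4
  read '1': S4 → S1
  read '1': S1 → S5
  read '2': S5 → S5
  read '2': S5 → S5
  read '0': S5 → S5
  read '2': S5 → S5
  read '1': S5 → S6
  end S6, rejected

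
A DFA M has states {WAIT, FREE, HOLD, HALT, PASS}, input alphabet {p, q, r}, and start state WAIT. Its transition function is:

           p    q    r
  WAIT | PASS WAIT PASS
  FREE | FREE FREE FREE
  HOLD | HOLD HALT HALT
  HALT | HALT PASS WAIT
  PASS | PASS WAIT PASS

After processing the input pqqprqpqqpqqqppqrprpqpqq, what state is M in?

WAIT

Trace: WAIT -p-> PASS -q-> WAIT -q-> WAIT -p-> PASS -r-> PASS -q-> WAIT -p-> PASS -q-> WAIT -q-> WAIT -p-> PASS -q-> WAIT -q-> WAIT -q-> WAIT -p-> PASS -p-> PASS -q-> WAIT -r-> PASS -p-> PASS -r-> PASS -p-> PASS -q-> WAIT -p-> PASS -q-> WAIT -q-> WAIT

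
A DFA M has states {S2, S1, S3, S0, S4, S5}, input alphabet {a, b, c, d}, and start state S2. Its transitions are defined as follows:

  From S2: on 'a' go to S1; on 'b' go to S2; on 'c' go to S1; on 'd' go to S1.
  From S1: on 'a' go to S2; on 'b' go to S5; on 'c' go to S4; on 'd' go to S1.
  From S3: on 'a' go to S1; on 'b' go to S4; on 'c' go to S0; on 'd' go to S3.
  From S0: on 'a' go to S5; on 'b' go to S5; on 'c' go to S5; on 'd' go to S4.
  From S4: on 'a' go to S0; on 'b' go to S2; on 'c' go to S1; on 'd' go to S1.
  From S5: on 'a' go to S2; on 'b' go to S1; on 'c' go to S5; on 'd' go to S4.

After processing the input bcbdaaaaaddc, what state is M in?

start at S2
read 'b': S2 → S2
read 'c': S2 → S1
read 'b': S1 → S5
read 'd': S5 → S4
read 'a': S4 → S0
read 'a': S0 → S5
read 'a': S5 → S2
read 'a': S2 → S1
read 'a': S1 → S2
read 'd': S2 → S1
read 'd': S1 → S1
read 'c': S1 → S4

S4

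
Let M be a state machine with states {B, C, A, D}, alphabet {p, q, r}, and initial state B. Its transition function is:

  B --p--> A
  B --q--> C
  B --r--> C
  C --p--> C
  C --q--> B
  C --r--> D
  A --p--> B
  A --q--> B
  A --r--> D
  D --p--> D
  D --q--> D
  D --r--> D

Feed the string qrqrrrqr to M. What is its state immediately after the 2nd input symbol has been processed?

start at B
read 'q': B → C
read 'r': C → D
After 2 symbols: D.

D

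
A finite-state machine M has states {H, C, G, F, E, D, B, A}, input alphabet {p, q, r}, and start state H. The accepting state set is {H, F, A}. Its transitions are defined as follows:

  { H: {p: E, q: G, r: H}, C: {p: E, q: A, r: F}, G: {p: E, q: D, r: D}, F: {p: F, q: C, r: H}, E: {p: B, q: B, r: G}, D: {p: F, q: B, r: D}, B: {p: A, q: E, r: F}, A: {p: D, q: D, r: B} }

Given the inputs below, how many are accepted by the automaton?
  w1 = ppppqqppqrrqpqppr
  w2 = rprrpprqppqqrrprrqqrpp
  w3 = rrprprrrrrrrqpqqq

w1: Trace: H -p-> E -p-> B -p-> A -p-> D -q-> B -q-> E -p-> B -p-> A -q-> D -r-> D -r-> D -q-> B -p-> A -q-> D -p-> F -p-> F -r-> H  → end H, accepted
w2: Trace: H -r-> H -p-> E -r-> G -r-> D -p-> F -p-> F -r-> H -q-> G -p-> E -p-> B -q-> E -q-> B -r-> F -r-> H -p-> E -r-> G -r-> D -q-> B -q-> E -r-> G -p-> E -p-> B  → end B, rejected
w3: Trace: H -r-> H -r-> H -p-> E -r-> G -p-> E -r-> G -r-> D -r-> D -r-> D -r-> D -r-> D -r-> D -q-> B -p-> A -q-> D -q-> B -q-> E  → end E, rejected

1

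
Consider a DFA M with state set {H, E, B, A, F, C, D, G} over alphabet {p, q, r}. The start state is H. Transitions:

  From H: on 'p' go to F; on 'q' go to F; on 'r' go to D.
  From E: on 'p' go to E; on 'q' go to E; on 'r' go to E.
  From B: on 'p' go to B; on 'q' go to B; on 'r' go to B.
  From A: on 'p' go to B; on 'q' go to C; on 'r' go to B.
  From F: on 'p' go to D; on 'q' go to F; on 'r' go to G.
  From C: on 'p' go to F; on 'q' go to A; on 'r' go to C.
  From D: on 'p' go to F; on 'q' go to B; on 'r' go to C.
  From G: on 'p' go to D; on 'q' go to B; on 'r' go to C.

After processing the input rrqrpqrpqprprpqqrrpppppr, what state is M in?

start at H
read 'r': H → D
read 'r': D → C
read 'q': C → A
read 'r': A → B
read 'p': B → B
read 'q': B → B
read 'r': B → B
read 'p': B → B
read 'q': B → B
read 'p': B → B
read 'r': B → B
read 'p': B → B
read 'r': B → B
read 'p': B → B
read 'q': B → B
read 'q': B → B
read 'r': B → B
read 'r': B → B
read 'p': B → B
read 'p': B → B
read 'p': B → B
read 'p': B → B
read 'p': B → B
read 'r': B → B

B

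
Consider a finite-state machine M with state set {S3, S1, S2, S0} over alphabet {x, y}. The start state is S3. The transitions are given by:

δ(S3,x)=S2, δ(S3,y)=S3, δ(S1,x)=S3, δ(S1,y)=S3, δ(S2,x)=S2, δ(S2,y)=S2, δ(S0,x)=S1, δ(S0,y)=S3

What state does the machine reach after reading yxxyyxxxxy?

S2

Trace: S3 -y-> S3 -x-> S2 -x-> S2 -y-> S2 -y-> S2 -x-> S2 -x-> S2 -x-> S2 -x-> S2 -y-> S2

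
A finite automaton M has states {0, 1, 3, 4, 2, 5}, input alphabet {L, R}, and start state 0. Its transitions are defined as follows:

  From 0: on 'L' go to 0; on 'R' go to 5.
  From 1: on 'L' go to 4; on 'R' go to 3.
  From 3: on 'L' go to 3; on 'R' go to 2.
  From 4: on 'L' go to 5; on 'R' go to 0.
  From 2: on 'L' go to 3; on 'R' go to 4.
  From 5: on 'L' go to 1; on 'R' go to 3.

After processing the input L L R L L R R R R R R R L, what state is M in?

1

start at 0
read 'L': 0 → 0
read 'L': 0 → 0
read 'R': 0 → 5
read 'L': 5 → 1
read 'L': 1 → 4
read 'R': 4 → 0
read 'R': 0 → 5
read 'R': 5 → 3
read 'R': 3 → 2
read 'R': 2 → 4
read 'R': 4 → 0
read 'R': 0 → 5
read 'L': 5 → 1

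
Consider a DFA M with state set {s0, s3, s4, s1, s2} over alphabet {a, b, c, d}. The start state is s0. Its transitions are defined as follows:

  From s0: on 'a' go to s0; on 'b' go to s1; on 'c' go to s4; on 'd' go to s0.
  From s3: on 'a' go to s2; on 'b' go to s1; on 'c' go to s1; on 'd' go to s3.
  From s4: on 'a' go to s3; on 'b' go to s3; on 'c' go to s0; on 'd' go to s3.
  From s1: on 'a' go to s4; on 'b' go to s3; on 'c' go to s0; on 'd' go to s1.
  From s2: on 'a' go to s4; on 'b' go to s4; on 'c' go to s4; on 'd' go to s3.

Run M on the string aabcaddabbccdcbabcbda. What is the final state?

s0 → s0 → s0 → s1 → s0 → s0 → s0 → s0 → s0 → s1 → s3 → s1 → s0 → s0 → s4 → s3 → s2 → s4 → s0 → s1 → s1 → s4

s4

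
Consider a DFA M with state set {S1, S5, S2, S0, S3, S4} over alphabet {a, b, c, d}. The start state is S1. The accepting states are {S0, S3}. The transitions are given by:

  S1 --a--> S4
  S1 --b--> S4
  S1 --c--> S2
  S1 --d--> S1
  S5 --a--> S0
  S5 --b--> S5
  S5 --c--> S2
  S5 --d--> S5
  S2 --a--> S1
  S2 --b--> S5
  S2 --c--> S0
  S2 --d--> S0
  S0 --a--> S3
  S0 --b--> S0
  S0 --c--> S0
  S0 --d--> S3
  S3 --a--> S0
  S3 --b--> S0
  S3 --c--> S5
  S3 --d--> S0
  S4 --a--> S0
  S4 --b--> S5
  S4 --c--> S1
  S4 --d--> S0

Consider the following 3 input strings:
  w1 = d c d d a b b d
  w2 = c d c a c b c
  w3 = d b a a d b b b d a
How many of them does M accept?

w1: S1 → S1 → S2 → S0 → S3 → S0 → S0 → S0 → S3  → end S3, accepted
w2: S1 → S2 → S0 → S0 → S3 → S5 → S5 → S2  → end S2, rejected
w3: S1 → S1 → S4 → S0 → S3 → S0 → S0 → S0 → S0 → S3 → S0  → end S0, accepted

2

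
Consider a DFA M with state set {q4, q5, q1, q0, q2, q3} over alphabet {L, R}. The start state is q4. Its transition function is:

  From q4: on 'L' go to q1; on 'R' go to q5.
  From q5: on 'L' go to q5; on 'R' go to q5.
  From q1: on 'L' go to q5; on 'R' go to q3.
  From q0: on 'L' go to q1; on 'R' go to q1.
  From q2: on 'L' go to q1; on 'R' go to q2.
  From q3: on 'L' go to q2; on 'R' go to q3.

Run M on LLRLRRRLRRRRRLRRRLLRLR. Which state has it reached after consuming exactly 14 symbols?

q5

q4 → q1 → q5 → q5 → q5 → q5 → q5 → q5 → q5 → q5 → q5 → q5 → q5 → q5 → q5
After 14 symbols: q5.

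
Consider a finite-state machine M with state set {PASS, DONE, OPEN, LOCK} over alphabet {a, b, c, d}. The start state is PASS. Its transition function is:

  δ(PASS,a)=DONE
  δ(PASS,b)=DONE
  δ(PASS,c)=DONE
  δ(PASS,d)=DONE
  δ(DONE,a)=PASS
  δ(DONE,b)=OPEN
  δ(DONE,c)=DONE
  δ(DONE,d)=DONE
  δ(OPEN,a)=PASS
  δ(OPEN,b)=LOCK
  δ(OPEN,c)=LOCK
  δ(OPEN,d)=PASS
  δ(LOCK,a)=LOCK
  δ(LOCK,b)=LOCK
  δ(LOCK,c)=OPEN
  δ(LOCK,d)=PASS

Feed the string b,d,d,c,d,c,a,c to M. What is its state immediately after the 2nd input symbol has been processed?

Trace: PASS -b-> DONE -d-> DONE
After 2 symbols: DONE.

DONE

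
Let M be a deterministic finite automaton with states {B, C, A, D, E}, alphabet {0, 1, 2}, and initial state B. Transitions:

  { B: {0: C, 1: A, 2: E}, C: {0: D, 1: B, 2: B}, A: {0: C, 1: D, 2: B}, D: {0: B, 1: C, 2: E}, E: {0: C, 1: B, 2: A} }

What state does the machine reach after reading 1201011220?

Trace: B -1-> A -2-> B -0-> C -1-> B -0-> C -1-> B -1-> A -2-> B -2-> E -0-> C

C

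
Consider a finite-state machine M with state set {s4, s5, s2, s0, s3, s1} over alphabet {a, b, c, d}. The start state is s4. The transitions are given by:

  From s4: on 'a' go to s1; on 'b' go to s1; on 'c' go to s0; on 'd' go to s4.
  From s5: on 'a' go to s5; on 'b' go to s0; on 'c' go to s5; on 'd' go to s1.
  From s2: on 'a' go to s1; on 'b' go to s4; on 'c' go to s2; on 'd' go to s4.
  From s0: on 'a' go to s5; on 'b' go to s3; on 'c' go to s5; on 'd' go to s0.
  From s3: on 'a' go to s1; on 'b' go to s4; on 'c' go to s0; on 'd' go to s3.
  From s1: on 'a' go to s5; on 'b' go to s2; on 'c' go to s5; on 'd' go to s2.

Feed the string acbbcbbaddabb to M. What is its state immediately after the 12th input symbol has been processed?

Trace: s4 -a-> s1 -c-> s5 -b-> s0 -b-> s3 -c-> s0 -b-> s3 -b-> s4 -a-> s1 -d-> s2 -d-> s4 -a-> s1 -b-> s2
After 12 symbols: s2.

s2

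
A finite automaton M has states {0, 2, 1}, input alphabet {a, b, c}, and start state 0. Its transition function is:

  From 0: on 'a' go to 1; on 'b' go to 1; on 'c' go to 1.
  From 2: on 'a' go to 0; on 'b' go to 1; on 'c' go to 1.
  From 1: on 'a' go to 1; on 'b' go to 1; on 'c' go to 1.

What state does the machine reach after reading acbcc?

0 → 1 → 1 → 1 → 1 → 1

1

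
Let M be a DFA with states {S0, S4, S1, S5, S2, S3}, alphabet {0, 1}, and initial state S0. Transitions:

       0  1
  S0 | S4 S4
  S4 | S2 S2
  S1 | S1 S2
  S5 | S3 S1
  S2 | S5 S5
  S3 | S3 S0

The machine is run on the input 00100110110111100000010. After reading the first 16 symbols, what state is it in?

S0 → S4 → S2 → S5 → S3 → S3 → S0 → S4 → S2 → S5 → S1 → S1 → S2 → S5 → S1 → S2 → S5
After 16 symbols: S5.

S5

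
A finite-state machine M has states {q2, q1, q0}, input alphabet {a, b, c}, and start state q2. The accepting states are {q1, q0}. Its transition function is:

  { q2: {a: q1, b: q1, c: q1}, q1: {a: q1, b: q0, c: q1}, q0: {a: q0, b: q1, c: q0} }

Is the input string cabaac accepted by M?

Trace: q2 -c-> q1 -a-> q1 -b-> q0 -a-> q0 -a-> q0 -c-> q0
End state q0 is accepting.

Yes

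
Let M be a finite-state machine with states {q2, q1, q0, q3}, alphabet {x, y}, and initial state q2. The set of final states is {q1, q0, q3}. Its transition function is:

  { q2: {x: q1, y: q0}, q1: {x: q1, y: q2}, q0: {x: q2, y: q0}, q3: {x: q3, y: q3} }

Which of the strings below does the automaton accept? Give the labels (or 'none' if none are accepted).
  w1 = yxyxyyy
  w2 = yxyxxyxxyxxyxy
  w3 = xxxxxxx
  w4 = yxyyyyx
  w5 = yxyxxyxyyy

w1, w3, w5

w1: q2 → q0 → q2 → q0 → q2 → q0 → q0 → q0  → end q0, accepted
w2: q2 → q0 → q2 → q0 → q2 → q1 → q2 → q1 → q1 → q2 → q1 → q1 → q2 → q1 → q2  → end q2, rejected
w3: q2 → q1 → q1 → q1 → q1 → q1 → q1 → q1  → end q1, accepted
w4: q2 → q0 → q2 → q0 → q0 → q0 → q0 → q2  → end q2, rejected
w5: q2 → q0 → q2 → q0 → q2 → q1 → q2 → q1 → q2 → q0 → q0  → end q0, accepted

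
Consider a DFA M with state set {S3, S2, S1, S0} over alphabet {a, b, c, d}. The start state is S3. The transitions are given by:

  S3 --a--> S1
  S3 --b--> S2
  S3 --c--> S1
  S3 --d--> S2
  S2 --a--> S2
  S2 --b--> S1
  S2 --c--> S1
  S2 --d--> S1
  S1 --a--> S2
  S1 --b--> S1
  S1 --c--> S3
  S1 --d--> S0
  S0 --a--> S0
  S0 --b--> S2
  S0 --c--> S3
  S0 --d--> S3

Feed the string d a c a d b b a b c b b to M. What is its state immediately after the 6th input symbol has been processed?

S3 → S2 → S2 → S1 → S2 → S1 → S1
After 6 symbols: S1.

S1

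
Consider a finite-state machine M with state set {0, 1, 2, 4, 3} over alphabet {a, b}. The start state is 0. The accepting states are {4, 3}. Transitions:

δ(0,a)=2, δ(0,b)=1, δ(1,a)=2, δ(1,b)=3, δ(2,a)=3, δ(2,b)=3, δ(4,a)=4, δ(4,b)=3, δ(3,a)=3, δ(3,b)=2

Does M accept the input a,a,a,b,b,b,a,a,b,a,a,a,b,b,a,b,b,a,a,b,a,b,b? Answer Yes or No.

Trace: 0 -a-> 2 -a-> 3 -a-> 3 -b-> 2 -b-> 3 -b-> 2 -a-> 3 -a-> 3 -b-> 2 -a-> 3 -a-> 3 -a-> 3 -b-> 2 -b-> 3 -a-> 3 -b-> 2 -b-> 3 -a-> 3 -a-> 3 -b-> 2 -a-> 3 -b-> 2 -b-> 3
End state 3 is accepting.

Yes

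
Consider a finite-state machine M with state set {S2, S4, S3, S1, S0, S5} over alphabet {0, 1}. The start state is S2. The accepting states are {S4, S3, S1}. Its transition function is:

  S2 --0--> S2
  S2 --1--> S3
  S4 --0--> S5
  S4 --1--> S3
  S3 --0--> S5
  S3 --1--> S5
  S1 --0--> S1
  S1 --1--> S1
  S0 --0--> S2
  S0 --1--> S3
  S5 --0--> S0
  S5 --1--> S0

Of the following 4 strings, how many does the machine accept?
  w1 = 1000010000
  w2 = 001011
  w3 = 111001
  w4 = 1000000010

2

w1: Trace: S2 -1-> S3 -0-> S5 -0-> S0 -0-> S2 -0-> S2 -1-> S3 -0-> S5 -0-> S0 -0-> S2 -0-> S2  → end S2, rejected
w2: Trace: S2 -0-> S2 -0-> S2 -1-> S3 -0-> S5 -1-> S0 -1-> S3  → end S3, accepted
w3: Trace: S2 -1-> S3 -1-> S5 -1-> S0 -0-> S2 -0-> S2 -1-> S3  → end S3, accepted
w4: Trace: S2 -1-> S3 -0-> S5 -0-> S0 -0-> S2 -0-> S2 -0-> S2 -0-> S2 -0-> S2 -1-> S3 -0-> S5  → end S5, rejected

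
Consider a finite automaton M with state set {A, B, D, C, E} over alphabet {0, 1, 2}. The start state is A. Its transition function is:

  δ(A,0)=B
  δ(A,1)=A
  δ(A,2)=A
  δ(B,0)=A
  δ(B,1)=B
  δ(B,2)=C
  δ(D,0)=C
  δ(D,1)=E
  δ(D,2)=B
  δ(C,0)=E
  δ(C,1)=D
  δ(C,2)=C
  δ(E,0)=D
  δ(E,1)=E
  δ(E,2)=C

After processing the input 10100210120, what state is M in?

start at A
read '1': A → A
read '0': A → B
read '1': B → B
read '0': B → A
read '0': A → B
read '2': B → C
read '1': C → D
read '0': D → C
read '1': C → D
read '2': D → B
read '0': B → A

A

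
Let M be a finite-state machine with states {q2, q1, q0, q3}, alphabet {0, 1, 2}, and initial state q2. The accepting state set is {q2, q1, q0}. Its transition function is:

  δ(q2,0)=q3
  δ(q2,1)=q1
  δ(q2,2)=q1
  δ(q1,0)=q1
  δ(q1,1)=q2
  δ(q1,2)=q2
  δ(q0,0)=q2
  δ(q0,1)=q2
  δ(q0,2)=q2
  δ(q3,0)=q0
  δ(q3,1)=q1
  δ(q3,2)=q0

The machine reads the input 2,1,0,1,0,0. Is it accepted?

Trace: q2 -2-> q1 -1-> q2 -0-> q3 -1-> q1 -0-> q1 -0-> q1
End state q1 is accepting.

Yes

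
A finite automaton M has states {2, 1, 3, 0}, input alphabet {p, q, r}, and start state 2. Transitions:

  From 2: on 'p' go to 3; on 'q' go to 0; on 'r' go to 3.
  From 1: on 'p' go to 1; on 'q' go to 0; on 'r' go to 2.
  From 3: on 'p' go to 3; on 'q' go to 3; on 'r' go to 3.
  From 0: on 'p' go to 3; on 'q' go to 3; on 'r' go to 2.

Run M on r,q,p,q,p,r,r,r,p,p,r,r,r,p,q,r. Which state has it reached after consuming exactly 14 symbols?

3

start at 2
read 'r': 2 → 3
read 'q': 3 → 3
read 'p': 3 → 3
read 'q': 3 → 3
read 'p': 3 → 3
read 'r': 3 → 3
read 'r': 3 → 3
read 'r': 3 → 3
read 'p': 3 → 3
read 'p': 3 → 3
read 'r': 3 → 3
read 'r': 3 → 3
read 'r': 3 → 3
read 'p': 3 → 3
After 14 symbols: 3.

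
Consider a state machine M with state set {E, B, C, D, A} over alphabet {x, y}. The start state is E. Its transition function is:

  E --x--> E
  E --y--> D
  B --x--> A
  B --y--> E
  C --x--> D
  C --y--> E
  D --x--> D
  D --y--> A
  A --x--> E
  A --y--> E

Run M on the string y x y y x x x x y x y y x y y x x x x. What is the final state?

E

Trace: E -y-> D -x-> D -y-> A -y-> E -x-> E -x-> E -x-> E -x-> E -y-> D -x-> D -y-> A -y-> E -x-> E -y-> D -y-> A -x-> E -x-> E -x-> E -x-> E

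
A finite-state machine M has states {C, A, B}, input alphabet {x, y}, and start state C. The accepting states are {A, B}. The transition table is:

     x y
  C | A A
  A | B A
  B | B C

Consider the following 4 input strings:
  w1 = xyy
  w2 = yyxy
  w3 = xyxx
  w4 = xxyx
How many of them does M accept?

3

w1:
  start at C
  read 'x': C → A
  read 'y': A → A
  read 'y': A → A
  end A, accepted
w2:
  start at C
  read 'y': C → A
  read 'y': A → A
  read 'x': A → B
  read 'y': B → C
  end C, rejected
w3:
  start at C
  read 'x': C → A
  read 'y': A → A
  read 'x': A → B
  read 'x': B → B
  end B, accepted
w4:
  start at C
  read 'x': C → A
  read 'x': A → B
  read 'y': B → C
  read 'x': C → A
  end A, accepted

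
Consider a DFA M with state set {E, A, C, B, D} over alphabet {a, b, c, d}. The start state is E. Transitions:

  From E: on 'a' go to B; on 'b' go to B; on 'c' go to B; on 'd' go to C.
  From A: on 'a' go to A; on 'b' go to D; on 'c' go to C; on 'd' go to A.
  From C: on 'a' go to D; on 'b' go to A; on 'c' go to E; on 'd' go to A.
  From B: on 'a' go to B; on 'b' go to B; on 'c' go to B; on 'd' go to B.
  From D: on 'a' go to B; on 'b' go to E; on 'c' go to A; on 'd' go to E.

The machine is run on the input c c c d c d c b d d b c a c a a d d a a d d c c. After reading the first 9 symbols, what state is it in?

Trace: E -c-> B -c-> B -c-> B -d-> B -c-> B -d-> B -c-> B -b-> B -d-> B
After 9 symbols: B.

B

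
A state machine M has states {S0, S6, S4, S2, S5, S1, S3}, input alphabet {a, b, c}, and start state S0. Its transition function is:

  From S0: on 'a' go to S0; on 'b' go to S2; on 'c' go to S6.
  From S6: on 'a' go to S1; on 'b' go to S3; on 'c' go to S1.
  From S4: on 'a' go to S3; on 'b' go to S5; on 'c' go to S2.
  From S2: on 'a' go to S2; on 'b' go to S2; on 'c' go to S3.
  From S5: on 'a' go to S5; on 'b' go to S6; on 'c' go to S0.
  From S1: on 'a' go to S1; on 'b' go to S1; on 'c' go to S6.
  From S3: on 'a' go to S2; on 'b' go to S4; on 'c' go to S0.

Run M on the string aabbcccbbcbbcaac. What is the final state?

S0 → S0 → S0 → S2 → S2 → S3 → S0 → S6 → S3 → S4 → S2 → S2 → S2 → S3 → S2 → S2 → S3

S3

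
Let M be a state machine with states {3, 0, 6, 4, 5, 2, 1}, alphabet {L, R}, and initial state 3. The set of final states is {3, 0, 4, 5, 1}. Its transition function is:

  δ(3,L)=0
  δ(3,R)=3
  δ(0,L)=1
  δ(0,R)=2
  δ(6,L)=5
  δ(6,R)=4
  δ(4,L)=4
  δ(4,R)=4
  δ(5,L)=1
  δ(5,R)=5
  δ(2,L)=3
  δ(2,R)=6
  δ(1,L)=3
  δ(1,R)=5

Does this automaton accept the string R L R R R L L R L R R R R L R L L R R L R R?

Yes

start at 3
read 'R': 3 → 3
read 'L': 3 → 0
read 'R': 0 → 2
read 'R': 2 → 6
read 'R': 6 → 4
read 'L': 4 → 4
read 'L': 4 → 4
read 'R': 4 → 4
read 'L': 4 → 4
read 'R': 4 → 4
read 'R': 4 → 4
read 'R': 4 → 4
read 'R': 4 → 4
read 'L': 4 → 4
read 'R': 4 → 4
read 'L': 4 → 4
read 'L': 4 → 4
read 'R': 4 → 4
read 'R': 4 → 4
read 'L': 4 → 4
read 'R': 4 → 4
read 'R': 4 → 4
End state 4 is accepting.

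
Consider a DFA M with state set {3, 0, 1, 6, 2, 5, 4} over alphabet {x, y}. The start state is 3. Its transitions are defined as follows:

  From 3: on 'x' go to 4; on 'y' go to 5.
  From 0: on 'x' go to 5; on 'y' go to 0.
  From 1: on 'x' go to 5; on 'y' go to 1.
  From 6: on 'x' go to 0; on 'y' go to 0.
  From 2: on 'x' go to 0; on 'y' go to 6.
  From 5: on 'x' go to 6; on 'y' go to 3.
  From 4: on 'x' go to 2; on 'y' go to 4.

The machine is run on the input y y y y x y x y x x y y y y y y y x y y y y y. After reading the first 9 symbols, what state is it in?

0

3 → 5 → 3 → 5 → 3 → 4 → 4 → 2 → 6 → 0
After 9 symbols: 0.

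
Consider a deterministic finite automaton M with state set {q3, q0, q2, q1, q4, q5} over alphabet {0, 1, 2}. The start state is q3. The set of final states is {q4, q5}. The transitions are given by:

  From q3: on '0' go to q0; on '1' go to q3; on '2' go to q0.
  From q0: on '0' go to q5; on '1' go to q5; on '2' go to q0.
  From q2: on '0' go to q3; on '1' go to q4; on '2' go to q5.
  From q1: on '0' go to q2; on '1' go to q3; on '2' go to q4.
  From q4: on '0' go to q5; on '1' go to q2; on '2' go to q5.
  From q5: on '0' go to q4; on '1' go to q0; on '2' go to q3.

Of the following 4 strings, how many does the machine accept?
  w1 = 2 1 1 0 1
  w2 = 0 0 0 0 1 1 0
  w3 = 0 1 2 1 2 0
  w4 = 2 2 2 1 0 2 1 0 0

w1: q3 → q0 → q5 → q0 → q5 → q0  → end q0, rejected
w2: q3 → q0 → q5 → q4 → q5 → q0 → q5 → q4  → end q4, accepted
w3: q3 → q0 → q5 → q3 → q3 → q0 → q5  → end q5, accepted
w4: q3 → q0 → q0 → q0 → q5 → q4 → q5 → q0 → q5 → q4  → end q4, accepted

3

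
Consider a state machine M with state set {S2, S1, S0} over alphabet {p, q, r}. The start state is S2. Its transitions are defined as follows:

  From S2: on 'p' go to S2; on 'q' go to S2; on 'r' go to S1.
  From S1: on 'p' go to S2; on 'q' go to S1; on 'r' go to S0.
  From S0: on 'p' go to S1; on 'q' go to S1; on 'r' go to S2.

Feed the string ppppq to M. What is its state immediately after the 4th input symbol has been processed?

start at S2
read 'p': S2 → S2
read 'p': S2 → S2
read 'p': S2 → S2
read 'p': S2 → S2
After 4 symbols: S2.

S2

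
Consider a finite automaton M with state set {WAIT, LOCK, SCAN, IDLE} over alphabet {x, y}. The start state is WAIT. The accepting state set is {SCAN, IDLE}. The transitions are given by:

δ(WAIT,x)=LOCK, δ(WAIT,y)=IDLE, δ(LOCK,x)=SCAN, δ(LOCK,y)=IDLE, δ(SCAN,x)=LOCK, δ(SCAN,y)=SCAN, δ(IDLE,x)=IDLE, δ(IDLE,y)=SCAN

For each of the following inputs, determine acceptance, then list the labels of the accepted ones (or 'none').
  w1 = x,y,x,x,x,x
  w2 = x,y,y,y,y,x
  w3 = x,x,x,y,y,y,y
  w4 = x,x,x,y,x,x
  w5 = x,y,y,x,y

w1: WAIT → LOCK → IDLE → IDLE → IDLE → IDLE → IDLE  → end IDLE, accepted
w2: WAIT → LOCK → IDLE → SCAN → SCAN → SCAN → LOCK  → end LOCK, rejected
w3: WAIT → LOCK → SCAN → LOCK → IDLE → SCAN → SCAN → SCAN  → end SCAN, accepted
w4: WAIT → LOCK → SCAN → LOCK → IDLE → IDLE → IDLE  → end IDLE, accepted
w5: WAIT → LOCK → IDLE → SCAN → LOCK → IDLE  → end IDLE, accepted

w1, w3, w4, w5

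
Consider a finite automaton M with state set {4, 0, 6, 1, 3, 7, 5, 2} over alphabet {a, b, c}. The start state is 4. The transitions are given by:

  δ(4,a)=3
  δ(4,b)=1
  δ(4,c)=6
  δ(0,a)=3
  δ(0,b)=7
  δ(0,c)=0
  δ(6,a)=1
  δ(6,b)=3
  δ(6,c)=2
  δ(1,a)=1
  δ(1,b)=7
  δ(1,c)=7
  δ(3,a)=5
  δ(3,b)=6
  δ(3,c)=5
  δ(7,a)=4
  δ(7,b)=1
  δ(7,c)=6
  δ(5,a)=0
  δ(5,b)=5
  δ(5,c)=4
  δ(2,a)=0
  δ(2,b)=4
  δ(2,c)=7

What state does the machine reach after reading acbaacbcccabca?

1

start at 4
read 'a': 4 → 3
read 'c': 3 → 5
read 'b': 5 → 5
read 'a': 5 → 0
read 'a': 0 → 3
read 'c': 3 → 5
read 'b': 5 → 5
read 'c': 5 → 4
read 'c': 4 → 6
read 'c': 6 → 2
read 'a': 2 → 0
read 'b': 0 → 7
read 'c': 7 → 6
read 'a': 6 → 1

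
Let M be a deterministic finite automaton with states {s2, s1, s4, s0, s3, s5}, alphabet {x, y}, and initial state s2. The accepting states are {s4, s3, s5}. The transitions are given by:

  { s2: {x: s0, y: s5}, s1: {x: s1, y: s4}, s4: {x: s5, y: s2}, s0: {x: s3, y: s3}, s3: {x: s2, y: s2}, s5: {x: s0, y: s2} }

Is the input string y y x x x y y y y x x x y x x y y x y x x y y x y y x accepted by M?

start at s2
read 'y': s2 → s5
read 'y': s5 → s2
read 'x': s2 → s0
read 'x': s0 → s3
read 'x': s3 → s2
read 'y': s2 → s5
read 'y': s5 → s2
read 'y': s2 → s5
read 'y': s5 → s2
read 'x': s2 → s0
read 'x': s0 → s3
read 'x': s3 → s2
read 'y': s2 → s5
read 'x': s5 → s0
read 'x': s0 → s3
read 'y': s3 → s2
read 'y': s2 → s5
read 'x': s5 → s0
read 'y': s0 → s3
read 'x': s3 → s2
read 'x': s2 → s0
read 'y': s0 → s3
read 'y': s3 → s2
read 'x': s2 → s0
read 'y': s0 → s3
read 'y': s3 → s2
read 'x': s2 → s0
End state s0 is not accepting.

No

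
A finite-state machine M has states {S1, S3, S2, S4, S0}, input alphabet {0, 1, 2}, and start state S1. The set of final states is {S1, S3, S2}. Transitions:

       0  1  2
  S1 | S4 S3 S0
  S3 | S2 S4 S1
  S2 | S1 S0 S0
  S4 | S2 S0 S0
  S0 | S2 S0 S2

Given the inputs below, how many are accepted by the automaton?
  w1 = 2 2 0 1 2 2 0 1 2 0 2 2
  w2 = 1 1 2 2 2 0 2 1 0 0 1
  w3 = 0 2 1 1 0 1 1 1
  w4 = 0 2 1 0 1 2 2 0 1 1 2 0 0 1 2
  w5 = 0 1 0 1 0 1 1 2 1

w1: Trace: S1 -2-> S0 -2-> S2 -0-> S1 -1-> S3 -2-> S1 -2-> S0 -0-> S2 -1-> S0 -2-> S2 -0-> S1 -2-> S0 -2-> S2  → end S2, accepted
w2: Trace: S1 -1-> S3 -1-> S4 -2-> S0 -2-> S2 -2-> S0 -0-> S2 -2-> S0 -1-> S0 -0-> S2 -0-> S1 -1-> S3  → end S3, accepted
w3: Trace: S1 -0-> S4 -2-> S0 -1-> S0 -1-> S0 -0-> S2 -1-> S0 -1-> S0 -1-> S0  → end S0, rejected
w4: Trace: S1 -0-> S4 -2-> S0 -1-> S0 -0-> S2 -1-> S0 -2-> S2 -2-> S0 -0-> S2 -1-> S0 -1-> S0 -2-> S2 -0-> S1 -0-> S4 -1-> S0 -2-> S2  → end S2, accepted
w5: Trace: S1 -0-> S4 -1-> S0 -0-> S2 -1-> S0 -0-> S2 -1-> S0 -1-> S0 -2-> S2 -1-> S0  → end S0, rejected

3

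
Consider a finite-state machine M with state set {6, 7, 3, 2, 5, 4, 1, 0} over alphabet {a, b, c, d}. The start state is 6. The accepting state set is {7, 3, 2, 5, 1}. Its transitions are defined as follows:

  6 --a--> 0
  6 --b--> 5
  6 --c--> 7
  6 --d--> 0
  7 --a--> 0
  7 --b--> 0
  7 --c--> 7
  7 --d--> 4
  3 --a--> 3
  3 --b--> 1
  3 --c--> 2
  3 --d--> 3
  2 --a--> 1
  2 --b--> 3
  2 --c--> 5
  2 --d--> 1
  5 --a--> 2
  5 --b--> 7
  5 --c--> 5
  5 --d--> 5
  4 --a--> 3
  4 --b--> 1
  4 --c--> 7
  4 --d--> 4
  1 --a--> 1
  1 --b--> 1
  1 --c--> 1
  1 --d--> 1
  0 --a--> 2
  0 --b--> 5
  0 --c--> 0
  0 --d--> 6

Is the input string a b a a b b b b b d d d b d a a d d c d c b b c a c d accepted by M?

Yes

start at 6
read 'a': 6 → 0
read 'b': 0 → 5
read 'a': 5 → 2
read 'a': 2 → 1
read 'b': 1 → 1
read 'b': 1 → 1
read 'b': 1 → 1
read 'b': 1 → 1
read 'b': 1 → 1
read 'd': 1 → 1
read 'd': 1 → 1
read 'd': 1 → 1
read 'b': 1 → 1
read 'd': 1 → 1
read 'a': 1 → 1
read 'a': 1 → 1
read 'd': 1 → 1
read 'd': 1 → 1
read 'c': 1 → 1
read 'd': 1 → 1
read 'c': 1 → 1
read 'b': 1 → 1
read 'b': 1 → 1
read 'c': 1 → 1
read 'a': 1 → 1
read 'c': 1 → 1
read 'd': 1 → 1
End state 1 is accepting.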